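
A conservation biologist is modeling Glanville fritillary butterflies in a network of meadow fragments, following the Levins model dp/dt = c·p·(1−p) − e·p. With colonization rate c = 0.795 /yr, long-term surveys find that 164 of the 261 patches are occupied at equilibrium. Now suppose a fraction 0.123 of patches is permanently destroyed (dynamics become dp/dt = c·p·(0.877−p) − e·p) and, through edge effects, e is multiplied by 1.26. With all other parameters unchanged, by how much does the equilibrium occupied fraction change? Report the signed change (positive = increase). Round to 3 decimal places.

Observed p* = 164/261 = 0.62835.
Balance c(1−p*) = e gives e = 0.795×(1 − 0.62835) = 0.29546.
New p* = 0.877 − e/c = 0.877 − 0.37228/0.79500 = 0.40872.
Δp* = 0.40872 − 0.62835 = -0.21963.

-0.220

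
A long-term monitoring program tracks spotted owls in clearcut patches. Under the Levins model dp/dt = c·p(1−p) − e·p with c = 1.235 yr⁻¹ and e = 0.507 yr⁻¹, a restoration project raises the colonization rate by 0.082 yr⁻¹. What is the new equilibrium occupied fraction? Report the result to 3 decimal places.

0.615

Before: p* = 1 − 0.507/1.235 = 0.5895.
After the change, c = 1.317, e = 0.507, so p* = 1 − 0.507/1.317 = 0.6150.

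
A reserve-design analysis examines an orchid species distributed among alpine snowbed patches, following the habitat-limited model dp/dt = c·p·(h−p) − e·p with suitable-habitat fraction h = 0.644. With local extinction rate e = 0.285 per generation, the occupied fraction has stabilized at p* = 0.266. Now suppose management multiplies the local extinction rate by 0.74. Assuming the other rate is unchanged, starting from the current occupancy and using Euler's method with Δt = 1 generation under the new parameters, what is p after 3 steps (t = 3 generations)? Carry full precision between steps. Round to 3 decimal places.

0.317

Balance c(h−p*) = e gives c = e/(0.644 − 0.26600) = 0.285/0.37800 = 0.75397.
Starting from p₀ = 0.26600; update p ← p + (dp/dt)·Δt with the new parameters.
step 1: Δp = +0.01971, p = 0.28571
step 2: Δp = +0.01693, p = 0.30264
step 3: Δp = +0.01407, p = 0.31670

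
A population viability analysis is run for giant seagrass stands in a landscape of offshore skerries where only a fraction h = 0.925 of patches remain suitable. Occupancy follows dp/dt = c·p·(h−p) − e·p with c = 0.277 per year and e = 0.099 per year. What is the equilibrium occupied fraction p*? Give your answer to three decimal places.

Setting dp/dt = 0 and dividing by p* gives c·(h−p*) = e.
So p* = h − e/c = 0.925 − 0.099/0.277 = 0.925 − 0.3574 = 0.5676.

0.568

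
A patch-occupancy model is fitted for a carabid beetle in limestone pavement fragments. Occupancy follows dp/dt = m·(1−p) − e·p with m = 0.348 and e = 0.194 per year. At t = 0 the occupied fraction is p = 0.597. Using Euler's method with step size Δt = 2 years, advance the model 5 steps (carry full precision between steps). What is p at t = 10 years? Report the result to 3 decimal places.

0.642

Update rule: p ← p + [m·(1−p) − e·p]·Δt with Δt = 2.
p: 0.59700 → 0.64585  (Δp = +0.04885)
p: 0.64585 → 0.64175  (Δp = -0.00410)
p: 0.64175 → 0.64209  (Δp = +0.00034)
p: 0.64209 → 0.64206  (Δp = -0.00003)
p: 0.64206 → 0.64207  (Δp = +0.00000)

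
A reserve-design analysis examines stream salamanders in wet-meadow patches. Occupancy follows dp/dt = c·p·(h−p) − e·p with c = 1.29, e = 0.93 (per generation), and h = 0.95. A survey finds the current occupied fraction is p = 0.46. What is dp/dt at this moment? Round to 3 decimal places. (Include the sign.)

Colonization term: c·p·(h−p) = 1.29×0.46×0.4900 = 0.29077.
Extinction term: e·p = 0.42780.
dp/dt = 0.29077 − 0.42780 = -0.13703.

-0.137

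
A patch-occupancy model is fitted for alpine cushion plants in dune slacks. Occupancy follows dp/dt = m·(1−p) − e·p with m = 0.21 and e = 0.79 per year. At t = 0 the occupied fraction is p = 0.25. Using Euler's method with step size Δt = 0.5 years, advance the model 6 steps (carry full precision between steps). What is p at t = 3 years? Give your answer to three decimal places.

0.211

Update rule: p ← p + [m·(1−p) − e·p]·Δt with Δt = 0.5.
t = 0.5: p = 0.25000 + (-0.02000) = 0.23000
t = 1: p = 0.23000 + (-0.01000) = 0.22000
t = 1.5: p = 0.22000 + (-0.00500) = 0.21500
t = 2: p = 0.21500 + (-0.00250) = 0.21250
t = 2.5: p = 0.21250 + (-0.00125) = 0.21125
t = 3: p = 0.21125 + (-0.00063) = 0.21063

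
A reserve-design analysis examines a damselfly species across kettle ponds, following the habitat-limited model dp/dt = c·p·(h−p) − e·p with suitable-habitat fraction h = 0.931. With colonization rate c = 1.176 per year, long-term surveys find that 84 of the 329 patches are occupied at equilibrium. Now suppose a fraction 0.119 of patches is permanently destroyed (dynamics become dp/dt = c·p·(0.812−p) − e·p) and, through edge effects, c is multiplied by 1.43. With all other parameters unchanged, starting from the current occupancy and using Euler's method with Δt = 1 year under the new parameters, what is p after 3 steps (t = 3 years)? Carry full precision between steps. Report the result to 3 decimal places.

Observed p* = 84/329 = 0.25532.
Balance c(h−p*) = e gives e = 1.176×(0.931 − 0.25532) = 0.79460.
Starting from p₀ = 0.25532; update p ← p + (dp/dt)·Δt with the new parameters.
  1  |  dp/dt·Δt = +0.036143  |  p_1 = 0.291462
  2  |  dp/dt·Δt = +0.023544  |  p_2 = 0.315005
  3  |  dp/dt·Δt = +0.012974  |  p_3 = 0.327979

0.328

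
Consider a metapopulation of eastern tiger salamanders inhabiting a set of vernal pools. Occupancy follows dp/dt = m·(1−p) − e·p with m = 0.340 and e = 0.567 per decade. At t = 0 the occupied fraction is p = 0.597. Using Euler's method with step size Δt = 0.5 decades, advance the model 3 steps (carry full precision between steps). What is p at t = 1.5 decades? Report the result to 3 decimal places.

0.411

Update rule: p ← p + [m·(1−p) − e·p]·Δt with Δt = 0.5.
t = 0.5: p = 0.59700 + (-0.10074) = 0.49626
t = 1: p = 0.49626 + (-0.05505) = 0.44121
t = 1.5: p = 0.44121 + (-0.03009) = 0.41112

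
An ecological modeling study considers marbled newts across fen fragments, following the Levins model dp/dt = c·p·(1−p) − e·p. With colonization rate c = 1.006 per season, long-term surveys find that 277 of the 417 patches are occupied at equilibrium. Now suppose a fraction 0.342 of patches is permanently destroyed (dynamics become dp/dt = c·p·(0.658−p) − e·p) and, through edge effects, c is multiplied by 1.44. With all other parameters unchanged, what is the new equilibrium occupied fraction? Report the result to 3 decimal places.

0.425

Observed p* = 277/417 = 0.66427.
Balance c(1−p*) = e gives e = 1.006×(1 − 0.66427) = 0.33774.
New p* = 0.658 − e/c = 0.658 − 0.33774/1.44864 = 0.42486.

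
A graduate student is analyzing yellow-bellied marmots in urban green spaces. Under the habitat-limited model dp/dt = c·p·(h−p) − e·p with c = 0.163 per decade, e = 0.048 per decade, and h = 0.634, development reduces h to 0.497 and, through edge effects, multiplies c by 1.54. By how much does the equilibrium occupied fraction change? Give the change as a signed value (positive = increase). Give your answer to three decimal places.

Before: p* = h − e/c = 0.634 − 0.048/0.163 = 0.634 − 0.2945 = 0.3395.
After: c = 0.25102, e = 0.048, h = 0.497; p* = 0.497 − 0.048/0.25102 = 0.3058.
Δp* = 0.3058 − 0.3395 = -0.0337.

-0.034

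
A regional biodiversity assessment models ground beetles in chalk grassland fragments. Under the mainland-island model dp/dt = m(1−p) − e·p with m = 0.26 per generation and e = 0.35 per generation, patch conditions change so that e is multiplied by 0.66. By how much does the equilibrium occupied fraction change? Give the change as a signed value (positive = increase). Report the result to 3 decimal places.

Before: p* = 0.26/(0.26+0.35) = 0.4262.
After: m = 0.26, e = 0.231; p* = 0.26/0.4910 = 0.5295.
Δp* = 0.5295 − 0.4262 = +0.1033.

0.103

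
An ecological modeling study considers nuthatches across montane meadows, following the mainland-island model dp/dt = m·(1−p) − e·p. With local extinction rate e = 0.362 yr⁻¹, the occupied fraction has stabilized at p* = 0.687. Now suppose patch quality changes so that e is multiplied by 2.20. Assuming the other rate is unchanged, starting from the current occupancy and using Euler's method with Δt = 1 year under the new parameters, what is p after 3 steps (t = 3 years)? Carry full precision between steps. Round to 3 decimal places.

0.461

Balance m(1−p*) = e·p* gives m = e·p*/(1−p*) = 0.362×0.68700/0.31300 = 0.79455.
Starting from p₀ = 0.68700; update p ← p + (dp/dt)·Δt with the new parameters.
step 1: Δp = -0.29843, p = 0.38857
step 2: Δp = +0.17636, p = 0.56493
step 3: Δp = -0.10422, p = 0.46071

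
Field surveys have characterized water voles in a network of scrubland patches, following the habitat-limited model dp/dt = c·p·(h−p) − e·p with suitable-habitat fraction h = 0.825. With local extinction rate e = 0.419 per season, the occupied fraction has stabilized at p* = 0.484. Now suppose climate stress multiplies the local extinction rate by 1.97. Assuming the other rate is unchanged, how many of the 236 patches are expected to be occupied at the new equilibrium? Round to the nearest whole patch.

Balance c(h−p*) = e gives c = e/(0.825 − 0.48400) = 0.419/0.34100 = 1.22874.
New p* = 0.825 − e/c = 0.825 − 0.82543/1.22874 = 0.15323.
Expected occupied = 236 × 0.15323 = 36.16 ≈ 36.

36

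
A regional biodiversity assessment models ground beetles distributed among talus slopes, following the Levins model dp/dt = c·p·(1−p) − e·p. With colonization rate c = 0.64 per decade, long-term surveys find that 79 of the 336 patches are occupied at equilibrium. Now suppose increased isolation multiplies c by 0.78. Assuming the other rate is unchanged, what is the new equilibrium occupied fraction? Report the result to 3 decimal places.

Observed p* = 79/336 = 0.23512.
Balance c(1−p*) = e gives e = 0.64×(1 − 0.23512) = 0.48952.
New p* = 1 − e/c = 1 − 0.48952/0.49920 = 0.01939.

0.019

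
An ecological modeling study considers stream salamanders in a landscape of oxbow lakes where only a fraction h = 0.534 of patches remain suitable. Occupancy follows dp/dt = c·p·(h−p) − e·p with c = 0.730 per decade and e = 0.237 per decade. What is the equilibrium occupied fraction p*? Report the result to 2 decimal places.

0.21

Setting dp/dt = 0 and dividing by p* gives c·(h−p*) = e.
So p* = h − e/c = 0.534 − 0.237/0.730 = 0.534 − 0.3247 = 0.2093.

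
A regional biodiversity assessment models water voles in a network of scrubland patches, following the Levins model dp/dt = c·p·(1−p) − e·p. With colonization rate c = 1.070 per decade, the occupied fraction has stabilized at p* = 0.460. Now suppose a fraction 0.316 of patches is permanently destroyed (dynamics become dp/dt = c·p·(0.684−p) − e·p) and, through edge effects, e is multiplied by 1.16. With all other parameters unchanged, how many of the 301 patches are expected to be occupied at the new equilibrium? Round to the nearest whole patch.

17

Balance c(1−p*) = e gives e = 1.070×(1 − 0.46000) = 0.57780.
New p* = 0.684 − e/c = 0.684 − 0.67025/1.07000 = 0.05760.
Expected occupied = 301 × 0.05760 = 17.34 ≈ 17.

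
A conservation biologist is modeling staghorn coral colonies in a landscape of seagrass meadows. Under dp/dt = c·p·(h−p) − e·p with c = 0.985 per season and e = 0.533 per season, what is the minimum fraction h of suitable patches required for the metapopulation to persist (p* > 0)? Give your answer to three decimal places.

p* = h − e/c is positive only when h > e/c.
h_min = e/c = 0.533/0.985 = 0.5411.

0.541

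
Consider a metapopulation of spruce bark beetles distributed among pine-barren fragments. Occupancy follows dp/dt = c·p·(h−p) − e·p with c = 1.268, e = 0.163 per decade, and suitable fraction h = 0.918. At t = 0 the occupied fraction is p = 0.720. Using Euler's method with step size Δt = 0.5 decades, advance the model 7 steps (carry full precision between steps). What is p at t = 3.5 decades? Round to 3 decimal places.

0.789

Update rule: p ← p + [c·p·(h−p) − e·p]·Δt with Δt = 0.5.
t = 0.5: p = 0.72000 + (+0.03170) = 0.75170
t = 1: p = 0.75170 + (+0.01799) = 0.76969
t = 1.5: p = 0.76969 + (+0.00964) = 0.77933
t = 2: p = 0.77933 + (+0.00500) = 0.78433
t = 2.5: p = 0.78433 + (+0.00254) = 0.78688
t = 3: p = 0.78688 + (+0.00128) = 0.78816
t = 3.5: p = 0.78816 + (+0.00064) = 0.78881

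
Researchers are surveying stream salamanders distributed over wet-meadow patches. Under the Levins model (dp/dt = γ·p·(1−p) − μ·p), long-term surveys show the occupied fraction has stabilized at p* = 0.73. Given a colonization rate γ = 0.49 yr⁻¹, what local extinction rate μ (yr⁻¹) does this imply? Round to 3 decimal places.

0.132

At equilibrium γ(1−p*) = μ.
μ = 0.49 × (1 − 0.73) = 0.49 × 0.2700 = 0.1323.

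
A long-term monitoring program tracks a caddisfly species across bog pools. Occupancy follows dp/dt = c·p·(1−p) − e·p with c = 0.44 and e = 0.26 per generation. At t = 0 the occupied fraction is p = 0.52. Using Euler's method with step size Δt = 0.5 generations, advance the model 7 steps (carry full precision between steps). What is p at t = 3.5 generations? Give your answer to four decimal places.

0.4591

Update rule: p ← p + [c·p·(1−p) − e·p]·Δt with Δt = 0.5.
  1  |  dp/dt·Δt = -0.012688  |  p_1 = 0.507312
  2  |  dp/dt·Δt = -0.010962  |  p_2 = 0.496350
  3  |  dp/dt·Δt = -0.009528  |  p_3 = 0.486821
  4  |  dp/dt·Δt = -0.008325  |  p_4 = 0.478496
  5  |  dp/dt·Δt = -0.007306  |  p_5 = 0.471190
  6  |  dp/dt·Δt = -0.006437  |  p_6 = 0.464753
  7  |  dp/dt·Δt = -0.005691  |  p_7 = 0.459062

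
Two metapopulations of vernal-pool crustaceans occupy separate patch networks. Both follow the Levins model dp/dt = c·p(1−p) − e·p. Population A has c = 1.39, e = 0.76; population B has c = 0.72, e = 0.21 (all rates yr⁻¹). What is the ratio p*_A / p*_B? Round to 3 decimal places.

0.640

A: p*_A = 1 − 0.76/1.39 = 0.4532.
B: p*_B = 1 − 0.21/0.72 = 0.7083.
p*_A / p*_B = 0.4532/0.7083 = 0.6399.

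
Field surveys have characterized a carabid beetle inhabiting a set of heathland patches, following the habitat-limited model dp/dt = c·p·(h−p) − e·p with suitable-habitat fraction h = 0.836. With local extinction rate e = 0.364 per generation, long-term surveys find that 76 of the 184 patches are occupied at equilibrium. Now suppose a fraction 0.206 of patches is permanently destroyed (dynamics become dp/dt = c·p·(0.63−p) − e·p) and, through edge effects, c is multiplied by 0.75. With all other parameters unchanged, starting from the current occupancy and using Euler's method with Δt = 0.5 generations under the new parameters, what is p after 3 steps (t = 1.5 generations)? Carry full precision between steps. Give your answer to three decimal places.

0.303

Observed p* = 76/184 = 0.41304.
Balance c(h−p*) = e gives c = e/(0.836 − 0.41304) = 0.364/0.42296 = 0.86061.
Starting from p₀ = 0.41304; update p ← p + (dp/dt)·Δt with the new parameters.
  1  |  dp/dt·Δt = -0.046253  |  p_1 = 0.366790
  2  |  dp/dt·Δt = -0.035599  |  p_2 = 0.331191
  3  |  dp/dt·Δt = -0.028339  |  p_3 = 0.302853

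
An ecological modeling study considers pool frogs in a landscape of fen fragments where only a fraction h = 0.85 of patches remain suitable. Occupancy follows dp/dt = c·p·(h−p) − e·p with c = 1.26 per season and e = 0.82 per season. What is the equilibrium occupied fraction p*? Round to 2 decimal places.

0.20

Setting dp/dt = 0 and dividing by p* gives c·(h−p*) = e.
So p* = h − e/c = 0.85 − 0.82/1.26 = 0.85 − 0.6508 = 0.1992.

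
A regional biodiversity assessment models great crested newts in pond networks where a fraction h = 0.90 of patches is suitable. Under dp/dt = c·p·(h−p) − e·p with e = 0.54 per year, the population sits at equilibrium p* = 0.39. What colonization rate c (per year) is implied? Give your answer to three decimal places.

At equilibrium c(h−p*) = e, so c = e/(h−p*).
c = 0.54/(0.90 − 0.39) = 0.54/0.5100 = 1.0588.

1.059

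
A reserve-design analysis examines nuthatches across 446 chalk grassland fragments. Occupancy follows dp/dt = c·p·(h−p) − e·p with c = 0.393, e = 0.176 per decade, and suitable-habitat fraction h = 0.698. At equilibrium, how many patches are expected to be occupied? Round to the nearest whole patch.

p* = h − e/c = 0.698 − 0.4478 = 0.2502.
Expected occupied patches = N × p* = 446 × 0.2502 = 111.57 ≈ 112.

112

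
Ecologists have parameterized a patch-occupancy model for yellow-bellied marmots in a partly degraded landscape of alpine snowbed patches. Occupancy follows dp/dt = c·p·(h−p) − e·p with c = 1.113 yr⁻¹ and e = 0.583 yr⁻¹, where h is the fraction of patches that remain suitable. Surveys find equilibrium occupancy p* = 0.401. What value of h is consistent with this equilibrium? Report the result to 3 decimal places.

0.925

At equilibrium c(h−p*) = e, so h = p* + e/c.
h = 0.401 + 0.583/1.113 = 0.401 + 0.5238 = 0.9248.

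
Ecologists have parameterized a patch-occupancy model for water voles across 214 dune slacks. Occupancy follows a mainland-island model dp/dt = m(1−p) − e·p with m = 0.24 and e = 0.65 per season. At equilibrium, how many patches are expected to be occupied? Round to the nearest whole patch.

p* = m/(m+e) = 0.24/0.8900 = 0.2697.
Expected occupied patches = N × p* = 214 × 0.2697 = 57.71 ≈ 58.

58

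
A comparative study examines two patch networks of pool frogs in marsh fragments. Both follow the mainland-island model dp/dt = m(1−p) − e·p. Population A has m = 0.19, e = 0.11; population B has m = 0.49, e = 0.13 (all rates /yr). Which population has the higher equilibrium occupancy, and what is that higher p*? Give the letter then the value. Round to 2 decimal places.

A: p*_A = m/(m+e) = 0.19/0.3000 = 0.6333.
B: p*_B = 0.49/0.6200 = 0.7903.
B is higher at 0.7903.

B, 0.79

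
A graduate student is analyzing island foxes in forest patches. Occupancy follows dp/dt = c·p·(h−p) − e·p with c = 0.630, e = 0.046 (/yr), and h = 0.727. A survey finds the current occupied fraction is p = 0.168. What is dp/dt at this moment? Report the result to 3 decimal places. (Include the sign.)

0.051

Colonization term: c·p·(h−p) = 0.630×0.168×0.5590 = 0.05916.
Extinction term: e·p = 0.00773.
dp/dt = 0.05916 − 0.00773 = 0.05144.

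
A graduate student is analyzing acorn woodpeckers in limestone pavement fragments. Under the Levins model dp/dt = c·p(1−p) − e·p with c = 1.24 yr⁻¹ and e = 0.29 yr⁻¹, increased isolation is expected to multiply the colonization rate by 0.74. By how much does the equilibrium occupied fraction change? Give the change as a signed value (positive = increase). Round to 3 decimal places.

Before: p* = 1 − 0.29/1.24 = 0.7661.
After the change, c = 0.9176, e = 0.29, so p* = 1 − 0.29/0.9176 = 0.6840.
Δp* = 0.6840 − 0.7661 = -0.0822.

-0.082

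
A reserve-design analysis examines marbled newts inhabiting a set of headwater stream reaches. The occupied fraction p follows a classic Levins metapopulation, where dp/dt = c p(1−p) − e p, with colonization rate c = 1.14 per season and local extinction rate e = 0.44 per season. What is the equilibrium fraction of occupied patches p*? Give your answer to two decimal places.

At equilibrium, colonization balances extinction: c·p*·(1−p*) = e·p*.
So p* = 1 − e/c = 1 − 0.44/1.14 = 1 − 0.3860 = 0.6140.

0.61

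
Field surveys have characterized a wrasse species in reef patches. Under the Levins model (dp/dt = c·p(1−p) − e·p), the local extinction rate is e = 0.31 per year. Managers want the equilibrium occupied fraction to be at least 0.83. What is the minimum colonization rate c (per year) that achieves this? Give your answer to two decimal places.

1.82

p* = 1 − e/c ≥ 0.83 requires e/c ≤ 0.1700, i.e. c ≥ e/0.1700.
c_min = 0.31/0.1700 = 1.8235.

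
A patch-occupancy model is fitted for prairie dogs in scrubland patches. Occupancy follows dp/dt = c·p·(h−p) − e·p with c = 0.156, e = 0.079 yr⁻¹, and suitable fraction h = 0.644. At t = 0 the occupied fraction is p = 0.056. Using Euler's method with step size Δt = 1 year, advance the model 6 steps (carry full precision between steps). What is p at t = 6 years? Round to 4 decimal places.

Update rule: p ← p + [c·p·(h−p) − e·p]·Δt with Δt = 1.
  1  |  dp/dt·Δt = +0.000713  |  p_1 = 0.056713
  2  |  dp/dt·Δt = +0.000716  |  p_2 = 0.057428
  3  |  dp/dt·Δt = +0.000718  |  p_3 = 0.058146
  4  |  dp/dt·Δt = +0.000721  |  p_4 = 0.058867
  5  |  dp/dt·Δt = +0.000723  |  p_5 = 0.059590
  6  |  dp/dt·Δt = +0.000725  |  p_6 = 0.060315

0.0603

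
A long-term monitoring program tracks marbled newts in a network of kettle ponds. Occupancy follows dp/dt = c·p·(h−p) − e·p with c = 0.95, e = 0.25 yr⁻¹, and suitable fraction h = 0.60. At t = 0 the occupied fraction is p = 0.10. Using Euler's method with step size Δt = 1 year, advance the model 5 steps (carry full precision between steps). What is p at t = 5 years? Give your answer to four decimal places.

0.2268

Update rule: p ← p + [c·p·(h−p) − e·p]·Δt with Δt = 1.
  1  |  dp/dt·Δt = +0.022500  |  p_1 = 0.122500
  2  |  dp/dt·Δt = +0.024944  |  p_2 = 0.147444
  3  |  dp/dt·Δt = +0.026529  |  p_3 = 0.173973
  4  |  dp/dt·Δt = +0.026918  |  p_4 = 0.200891
  5  |  dp/dt·Δt = +0.025946  |  p_5 = 0.226837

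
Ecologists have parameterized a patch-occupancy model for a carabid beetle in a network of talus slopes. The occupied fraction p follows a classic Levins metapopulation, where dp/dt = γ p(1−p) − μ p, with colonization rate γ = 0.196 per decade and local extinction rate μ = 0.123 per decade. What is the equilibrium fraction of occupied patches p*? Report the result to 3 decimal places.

0.372

Setting dp/dt = 0 and dividing through by p* gives γ·(1−p*) = μ.
So p* = 1 − μ/γ = 1 − 0.123/0.196 = 1 − 0.6276 = 0.3724.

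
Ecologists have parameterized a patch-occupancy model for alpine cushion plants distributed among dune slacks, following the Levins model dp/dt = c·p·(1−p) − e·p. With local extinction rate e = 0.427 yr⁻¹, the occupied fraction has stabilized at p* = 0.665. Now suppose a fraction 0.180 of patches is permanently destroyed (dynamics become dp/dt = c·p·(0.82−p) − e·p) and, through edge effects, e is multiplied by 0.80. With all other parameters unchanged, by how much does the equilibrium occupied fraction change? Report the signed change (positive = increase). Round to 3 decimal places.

Balance c(1−p*) = e gives c = e/(1 − 0.66500) = 0.427/0.33500 = 1.27463.
New p* = 0.82 − e/c = 0.82 − 0.34160/1.27463 = 0.55200.
Δp* = 0.55200 − 0.66500 = -0.11300.

-0.113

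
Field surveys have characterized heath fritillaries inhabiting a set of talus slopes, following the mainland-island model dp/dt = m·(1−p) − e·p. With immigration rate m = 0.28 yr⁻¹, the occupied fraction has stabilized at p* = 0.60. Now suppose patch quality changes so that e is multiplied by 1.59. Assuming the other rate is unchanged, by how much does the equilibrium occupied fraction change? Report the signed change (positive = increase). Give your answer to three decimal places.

Balance m(1−p*) = e·p* gives e = m(1−p*)/p* = 0.28×0.40000/0.60000 = 0.18667.
New p* = m/(m+e) = 0.28000/(0.28000+0.29681) = 0.48543.
Δp* = 0.48543 − 0.60000 = -0.11457.

-0.115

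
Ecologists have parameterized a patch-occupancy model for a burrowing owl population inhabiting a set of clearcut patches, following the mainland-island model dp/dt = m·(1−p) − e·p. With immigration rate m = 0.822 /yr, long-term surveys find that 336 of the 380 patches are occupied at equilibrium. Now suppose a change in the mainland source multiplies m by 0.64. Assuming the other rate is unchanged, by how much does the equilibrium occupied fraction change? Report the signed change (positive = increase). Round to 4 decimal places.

Observed p* = 336/380 = 0.88421.
Balance m(1−p*) = e·p* gives e = m(1−p*)/p* = 0.822×0.11579/0.88421 = 0.10764.
New p* = m/(m+e) = 0.52608/(0.52608+0.10764) = 0.83015.
Δp* = 0.83015 − 0.88421 = -0.05406.

-0.0541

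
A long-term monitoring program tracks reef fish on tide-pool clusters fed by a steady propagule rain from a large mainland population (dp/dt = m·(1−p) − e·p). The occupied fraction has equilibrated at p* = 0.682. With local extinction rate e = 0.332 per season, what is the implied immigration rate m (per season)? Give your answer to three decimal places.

At equilibrium m(1−p*) = e·p*, so m = e·p*/(1−p*).
m = 0.332 × 0.682 / 0.3180 = 0.2264/0.3180 = 0.7120.

0.712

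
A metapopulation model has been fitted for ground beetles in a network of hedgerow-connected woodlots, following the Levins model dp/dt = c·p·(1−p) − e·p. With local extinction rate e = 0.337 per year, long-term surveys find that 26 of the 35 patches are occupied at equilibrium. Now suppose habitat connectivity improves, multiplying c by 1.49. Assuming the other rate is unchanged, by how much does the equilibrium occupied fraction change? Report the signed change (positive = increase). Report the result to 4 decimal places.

0.0846

Observed p* = 26/35 = 0.74286.
Balance c(1−p*) = e gives c = e/(1 − 0.74286) = 0.337/0.25714 = 1.31057.
New p* = 1 − e/c = 1 − 0.33700/1.95275 = 0.82742.
Δp* = 0.82742 − 0.74286 = +0.08456.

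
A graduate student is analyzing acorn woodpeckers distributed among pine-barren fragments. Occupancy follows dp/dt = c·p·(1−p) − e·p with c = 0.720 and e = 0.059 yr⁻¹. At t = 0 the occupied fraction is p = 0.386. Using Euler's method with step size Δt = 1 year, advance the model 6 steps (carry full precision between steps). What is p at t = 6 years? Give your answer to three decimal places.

Update rule: p ← p + [c·p·(1−p) − e·p]·Δt with Δt = 1.
p: 0.38600 → 0.53387  (Δp = +0.14787)
p: 0.53387 → 0.68154  (Δp = +0.14768)
p: 0.68154 → 0.79760  (Δp = +0.11606)
p: 0.79760 → 0.86678  (Δp = +0.06917)
p: 0.86678 → 0.89878  (Δp = +0.03200)
p: 0.89878 → 0.91125  (Δp = +0.01247)

0.911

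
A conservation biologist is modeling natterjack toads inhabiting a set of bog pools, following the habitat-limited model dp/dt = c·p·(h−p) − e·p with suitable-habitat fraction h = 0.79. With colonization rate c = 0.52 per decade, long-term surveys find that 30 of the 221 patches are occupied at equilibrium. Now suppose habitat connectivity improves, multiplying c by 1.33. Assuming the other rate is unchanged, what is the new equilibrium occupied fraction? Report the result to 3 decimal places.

0.298

Observed p* = 30/221 = 0.13575.
Balance c(h−p*) = e gives e = 0.52×(0.79 − 0.13575) = 0.34021.
New p* = 0.79 − e/c = 0.79 − 0.34021/0.69160 = 0.29808.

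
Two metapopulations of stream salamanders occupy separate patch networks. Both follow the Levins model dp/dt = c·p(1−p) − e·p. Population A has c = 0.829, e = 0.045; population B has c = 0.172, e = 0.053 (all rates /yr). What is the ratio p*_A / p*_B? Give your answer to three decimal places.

1.367

A: p*_A = 1 − 0.045/0.829 = 0.9457.
B: p*_B = 1 − 0.053/0.172 = 0.6919.
p*_A / p*_B = 0.9457/0.6919 = 1.3669.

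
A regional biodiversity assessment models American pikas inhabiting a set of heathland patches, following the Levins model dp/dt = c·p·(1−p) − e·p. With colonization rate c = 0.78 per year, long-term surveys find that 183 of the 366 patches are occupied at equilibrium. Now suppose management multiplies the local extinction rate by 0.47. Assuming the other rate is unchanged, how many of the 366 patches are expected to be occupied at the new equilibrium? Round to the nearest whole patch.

Observed p* = 183/366 = 0.50000.
Balance c(1−p*) = e gives e = 0.78×(1 − 0.50000) = 0.39000.
New p* = 1 − e/c = 1 − 0.18330/0.78000 = 0.76500.
Expected occupied = 366 × 0.76500 = 279.99 ≈ 280.

280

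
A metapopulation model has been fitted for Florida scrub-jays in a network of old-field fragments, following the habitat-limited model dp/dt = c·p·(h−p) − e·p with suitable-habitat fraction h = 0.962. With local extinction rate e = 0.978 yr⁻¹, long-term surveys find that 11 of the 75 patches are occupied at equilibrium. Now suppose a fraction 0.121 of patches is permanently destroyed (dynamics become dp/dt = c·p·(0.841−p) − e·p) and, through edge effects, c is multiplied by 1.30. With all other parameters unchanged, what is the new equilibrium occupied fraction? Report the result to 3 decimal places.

Observed p* = 11/75 = 0.14667.
Balance c(h−p*) = e gives c = e/(0.962 − 0.14667) = 0.978/0.81533 = 1.19951.
New p* = 0.841 − e/c = 0.841 − 0.97800/1.55936 = 0.21382.

0.214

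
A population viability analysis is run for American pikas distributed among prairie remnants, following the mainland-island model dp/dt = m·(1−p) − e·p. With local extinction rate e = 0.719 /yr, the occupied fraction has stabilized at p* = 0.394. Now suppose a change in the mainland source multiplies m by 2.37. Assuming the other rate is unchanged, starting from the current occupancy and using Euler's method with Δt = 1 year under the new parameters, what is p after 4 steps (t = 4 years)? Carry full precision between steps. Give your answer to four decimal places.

0.5071

Balance m(1−p*) = e·p* gives m = e·p*/(1−p*) = 0.719×0.39400/0.60600 = 0.46747.
Starting from p₀ = 0.39400; update p ← p + (dp/dt)·Δt with the new parameters.
t = 1: p = 0.39400 + (+0.38810) = 0.78210
t = 2: p = 0.78210 + (-0.32092) = 0.46118
t = 3: p = 0.46118 + (+0.26537) = 0.72655
t = 4: p = 0.72655 + (-0.21943) = 0.50712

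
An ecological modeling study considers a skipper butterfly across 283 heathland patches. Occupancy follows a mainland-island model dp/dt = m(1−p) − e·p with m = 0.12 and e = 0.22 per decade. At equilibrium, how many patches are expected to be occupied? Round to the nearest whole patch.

100

p* = m/(m+e) = 0.12/0.3400 = 0.3529.
Expected occupied patches = N × p* = 283 × 0.3529 = 99.88 ≈ 100.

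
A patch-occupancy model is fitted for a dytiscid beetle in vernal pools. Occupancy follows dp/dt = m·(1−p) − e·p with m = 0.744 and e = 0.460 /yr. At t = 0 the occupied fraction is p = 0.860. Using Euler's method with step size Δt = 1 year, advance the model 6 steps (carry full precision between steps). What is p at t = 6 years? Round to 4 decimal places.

Update rule: p ← p + [m·(1−p) − e·p]·Δt with Δt = 1.
step 1: Δp = -0.29144, p = 0.56856
step 2: Δp = +0.05945, p = 0.62801
step 3: Δp = -0.01213, p = 0.61589
step 4: Δp = +0.00247, p = 0.61836
step 5: Δp = -0.00050, p = 0.61785
step 6: Δp = +0.00010, p = 0.61796

0.6180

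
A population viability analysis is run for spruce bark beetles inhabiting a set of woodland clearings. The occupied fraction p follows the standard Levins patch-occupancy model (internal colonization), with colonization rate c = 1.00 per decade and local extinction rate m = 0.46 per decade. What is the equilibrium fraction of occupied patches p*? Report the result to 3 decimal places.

0.540

Setting dp/dt = 0 and dividing through by p* gives c·(1−p*) = m.
So p* = 1 − m/c = 1 − 0.46/1.00 = 1 − 0.4600 = 0.5400.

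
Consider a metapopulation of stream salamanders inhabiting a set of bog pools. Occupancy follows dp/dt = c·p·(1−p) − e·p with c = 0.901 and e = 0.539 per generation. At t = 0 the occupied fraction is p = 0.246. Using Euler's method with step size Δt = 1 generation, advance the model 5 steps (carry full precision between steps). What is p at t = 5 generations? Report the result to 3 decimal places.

Update rule: p ← p + [c·p·(1−p) − e·p]·Δt with Δt = 1.
step 1: Δp = +0.03453, p = 0.28053
step 2: Δp = +0.03065, p = 0.31117
step 3: Δp = +0.02540, p = 0.33658
step 4: Δp = +0.01977, p = 0.35635
step 5: Δp = +0.01459, p = 0.37093

0.371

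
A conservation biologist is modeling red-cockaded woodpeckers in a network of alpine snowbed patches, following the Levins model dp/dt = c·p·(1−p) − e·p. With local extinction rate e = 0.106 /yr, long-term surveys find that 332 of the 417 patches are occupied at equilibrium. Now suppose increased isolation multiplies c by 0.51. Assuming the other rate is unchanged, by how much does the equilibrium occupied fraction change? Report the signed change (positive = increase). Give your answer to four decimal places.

Observed p* = 332/417 = 0.79616.
Balance c(1−p*) = e gives c = e/(1 − 0.79616) = 0.106/0.20384 = 0.52002.
New p* = 1 − e/c = 1 − 0.10600/0.26521 = 0.60032.
Δp* = 0.60032 − 0.79616 = -0.19584.

-0.1958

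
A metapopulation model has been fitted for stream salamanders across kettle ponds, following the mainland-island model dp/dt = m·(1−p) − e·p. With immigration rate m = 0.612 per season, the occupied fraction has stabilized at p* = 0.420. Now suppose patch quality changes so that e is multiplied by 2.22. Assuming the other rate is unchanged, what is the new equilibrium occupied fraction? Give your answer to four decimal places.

Balance m(1−p*) = e·p* gives e = m(1−p*)/p* = 0.612×0.58000/0.42000 = 0.84514.
New p* = m/(m+e) = 0.61200/(0.61200+1.87621) = 0.24596.

0.2460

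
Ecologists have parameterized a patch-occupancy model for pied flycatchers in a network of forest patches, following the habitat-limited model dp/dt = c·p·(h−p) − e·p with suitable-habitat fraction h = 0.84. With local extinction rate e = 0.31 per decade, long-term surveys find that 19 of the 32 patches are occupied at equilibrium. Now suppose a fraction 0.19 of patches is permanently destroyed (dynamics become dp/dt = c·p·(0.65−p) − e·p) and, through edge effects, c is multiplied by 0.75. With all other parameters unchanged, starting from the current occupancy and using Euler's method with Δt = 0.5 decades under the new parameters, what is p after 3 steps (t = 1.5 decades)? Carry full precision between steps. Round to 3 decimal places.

0.437

Observed p* = 19/32 = 0.59375.
Balance c(h−p*) = e gives c = e/(0.84 − 0.59375) = 0.31/0.24625 = 1.25888.
Starting from p₀ = 0.59375; update p ← p + (dp/dt)·Δt with the new parameters.
p: 0.59375 → 0.51749  (Δp = -0.07626)
p: 0.51749 → 0.46965  (Δp = -0.04784)
p: 0.46965 → 0.43684  (Δp = -0.03281)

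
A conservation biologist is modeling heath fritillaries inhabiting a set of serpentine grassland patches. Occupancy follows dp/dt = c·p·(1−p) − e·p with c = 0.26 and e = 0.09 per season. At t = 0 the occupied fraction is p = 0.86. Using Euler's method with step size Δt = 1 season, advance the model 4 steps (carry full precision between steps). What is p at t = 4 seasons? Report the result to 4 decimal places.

0.7347

Update rule: p ← p + [c·p·(1−p) − e·p]·Δt with Δt = 1.
p: 0.86000 → 0.81390  (Δp = -0.04610)
p: 0.81390 → 0.78003  (Δp = -0.03387)
p: 0.78003 → 0.75444  (Δp = -0.02559)
p: 0.75444 → 0.73471  (Δp = -0.01973)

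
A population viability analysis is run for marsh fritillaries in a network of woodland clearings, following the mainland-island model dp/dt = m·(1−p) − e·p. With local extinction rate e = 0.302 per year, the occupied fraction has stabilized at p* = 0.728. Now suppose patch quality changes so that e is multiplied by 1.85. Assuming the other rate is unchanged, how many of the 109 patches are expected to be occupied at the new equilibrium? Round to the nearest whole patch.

64

Balance m(1−p*) = e·p* gives m = e·p*/(1−p*) = 0.302×0.72800/0.27200 = 0.80829.
New p* = m/(m+e) = 0.80829/(0.80829+0.55870) = 0.59129.
Expected occupied = 109 × 0.59129 = 64.45 ≈ 64.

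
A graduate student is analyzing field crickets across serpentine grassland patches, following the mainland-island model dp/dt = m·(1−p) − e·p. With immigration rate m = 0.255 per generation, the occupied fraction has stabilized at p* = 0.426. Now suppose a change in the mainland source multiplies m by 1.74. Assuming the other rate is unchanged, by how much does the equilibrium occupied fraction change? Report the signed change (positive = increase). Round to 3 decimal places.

Balance m(1−p*) = e·p* gives e = m(1−p*)/p* = 0.255×0.57400/0.42600 = 0.34359.
New p* = m/(m+e) = 0.44370/(0.44370+0.34359) = 0.56358.
Δp* = 0.56358 − 0.42600 = +0.13758.

0.138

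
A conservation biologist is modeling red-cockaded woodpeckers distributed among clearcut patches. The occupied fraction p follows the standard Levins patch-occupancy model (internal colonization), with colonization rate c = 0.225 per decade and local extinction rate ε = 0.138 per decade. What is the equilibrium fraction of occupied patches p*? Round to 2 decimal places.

Setting dp/dt = 0 and dividing through by p* gives c·(1−p*) = ε.
So p* = 1 − ε/c = 1 − 0.138/0.225 = 1 − 0.6133 = 0.3867.

0.39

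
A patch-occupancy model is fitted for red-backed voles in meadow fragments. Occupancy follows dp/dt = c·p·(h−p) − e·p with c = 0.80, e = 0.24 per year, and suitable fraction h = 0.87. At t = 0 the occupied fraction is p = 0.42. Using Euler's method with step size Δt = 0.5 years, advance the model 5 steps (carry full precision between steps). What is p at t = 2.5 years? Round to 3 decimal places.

0.516

Update rule: p ← p + [c·p·(h−p) − e·p]·Δt with Δt = 0.5.
step 1: Δp = +0.02520, p = 0.44520
step 2: Δp = +0.02222, p = 0.46742
step 3: Δp = +0.01918, p = 0.48660
step 4: Δp = +0.01623, p = 0.50284
step 5: Δp = +0.01351, p = 0.51634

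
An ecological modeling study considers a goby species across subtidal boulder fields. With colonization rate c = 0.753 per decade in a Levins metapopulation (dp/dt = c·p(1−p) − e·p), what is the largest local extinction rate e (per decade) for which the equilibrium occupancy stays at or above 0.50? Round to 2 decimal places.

0.38

1 − e/c ≥ 0.50 ⇒ e ≤ c(1 − 0.50) = 0.753 × 0.5000.
e_max = 0.3765.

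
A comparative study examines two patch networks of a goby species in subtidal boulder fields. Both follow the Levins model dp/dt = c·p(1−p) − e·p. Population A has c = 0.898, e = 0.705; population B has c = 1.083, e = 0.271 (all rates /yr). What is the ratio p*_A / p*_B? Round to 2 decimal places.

0.29

A: p*_A = 1 − 0.705/0.898 = 0.2149.
B: p*_B = 1 − 0.271/1.083 = 0.7498.
p*_A / p*_B = 0.2149/0.7498 = 0.2867.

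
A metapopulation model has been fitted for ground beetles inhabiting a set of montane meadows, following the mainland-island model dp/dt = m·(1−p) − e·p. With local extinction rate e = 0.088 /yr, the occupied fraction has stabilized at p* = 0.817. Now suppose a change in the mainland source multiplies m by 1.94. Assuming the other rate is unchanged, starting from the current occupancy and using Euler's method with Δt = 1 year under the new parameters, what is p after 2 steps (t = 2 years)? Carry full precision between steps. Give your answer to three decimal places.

Balance m(1−p*) = e·p* gives m = e·p*/(1−p*) = 0.088×0.81700/0.18300 = 0.39287.
Starting from p₀ = 0.81700; update p ← p + (dp/dt)·Δt with the new parameters.
step 1: Δp = +0.06758, p = 0.88458
step 2: Δp = +0.01013, p = 0.89471

0.895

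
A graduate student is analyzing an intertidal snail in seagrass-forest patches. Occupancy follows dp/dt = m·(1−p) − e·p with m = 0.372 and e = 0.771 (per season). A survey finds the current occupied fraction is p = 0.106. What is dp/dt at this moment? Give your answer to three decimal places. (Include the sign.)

Colonization term: m·(1−p) = 0.372×0.8940 = 0.33257.
Extinction term: e·p = 0.08173.
dp/dt = 0.33257 − 0.08173 = 0.25084.

0.251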